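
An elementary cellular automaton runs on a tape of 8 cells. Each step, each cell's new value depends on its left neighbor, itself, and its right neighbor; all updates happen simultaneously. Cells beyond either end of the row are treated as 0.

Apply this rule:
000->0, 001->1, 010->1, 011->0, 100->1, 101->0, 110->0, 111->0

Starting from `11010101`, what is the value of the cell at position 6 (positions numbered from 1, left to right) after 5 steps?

00010101
00110101
01000101
11101101
00000001
position 6 holds 0

0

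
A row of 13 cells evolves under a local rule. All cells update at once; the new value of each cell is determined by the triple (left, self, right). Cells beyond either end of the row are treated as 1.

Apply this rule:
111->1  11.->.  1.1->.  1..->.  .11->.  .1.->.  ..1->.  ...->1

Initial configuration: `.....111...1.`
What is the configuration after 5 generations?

.111..1..1...
..1........1.
....111111...
.11..1111..1.
......11.....

......11.....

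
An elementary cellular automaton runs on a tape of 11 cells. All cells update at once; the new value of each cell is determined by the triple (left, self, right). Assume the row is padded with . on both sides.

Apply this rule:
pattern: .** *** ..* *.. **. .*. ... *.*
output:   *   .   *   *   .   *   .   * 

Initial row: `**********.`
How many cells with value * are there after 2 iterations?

*.........*
**.......**
count of *: 4

4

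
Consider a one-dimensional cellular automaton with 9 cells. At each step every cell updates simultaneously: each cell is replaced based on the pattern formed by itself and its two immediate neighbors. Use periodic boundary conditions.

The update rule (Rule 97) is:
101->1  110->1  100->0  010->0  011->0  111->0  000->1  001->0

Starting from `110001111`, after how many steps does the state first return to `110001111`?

36

step 1: 010100000
step 2: 001001111
step 3: 000000001
step 4: 011111100
step 5: 000000101
step 6: 011110010
step 7: 000010000
step 8: 111000111
step 9: 001010000
step 10: 100100111
step 11: 100000000
step 12: 001111110
step 13: 100000010
step 14: 001111001
step 15: 000001000
step 16: 111100011
step 17: 000101000
step 18: 110010011
step 19: 010000000
step 20: 000111111
step 21: 010000001
step 22: 100111100
step 23: 000000100
step 24: 111110001
step 25: 000010100
step 26: 111001001
step 27: 001000000
step 28: 100011111
step 29: 101000000
step 30: 010011110
step 31: 000000010
step 32: 111111000
step 33: 000001010
step 34: 111100100
step 35: 000100000
step 36: 110001111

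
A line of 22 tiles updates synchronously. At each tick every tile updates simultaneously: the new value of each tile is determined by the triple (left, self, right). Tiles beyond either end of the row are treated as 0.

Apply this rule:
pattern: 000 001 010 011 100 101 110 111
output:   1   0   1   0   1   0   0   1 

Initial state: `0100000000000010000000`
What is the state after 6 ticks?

1011001100010000110101

tick 1: 0111111111111011111111
tick 2: 0011111111110001111110
tick 3: 1001111111101100111101
tick 4: 1100111111000010011001
tick 5: 0010011110111011000101
tick 6: 1011001100010000110101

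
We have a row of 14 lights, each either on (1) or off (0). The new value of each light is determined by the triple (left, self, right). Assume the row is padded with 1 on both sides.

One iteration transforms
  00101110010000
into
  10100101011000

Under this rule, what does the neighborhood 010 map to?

At position 2 the neighborhood is 010; the next row has 1 there.

1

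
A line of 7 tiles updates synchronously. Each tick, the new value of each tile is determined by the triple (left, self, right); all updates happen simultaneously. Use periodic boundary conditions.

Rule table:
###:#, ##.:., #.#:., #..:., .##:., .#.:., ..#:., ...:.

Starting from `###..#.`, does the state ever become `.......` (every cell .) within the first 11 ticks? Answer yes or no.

.#.....
.......
all cells are . at tick 2

yes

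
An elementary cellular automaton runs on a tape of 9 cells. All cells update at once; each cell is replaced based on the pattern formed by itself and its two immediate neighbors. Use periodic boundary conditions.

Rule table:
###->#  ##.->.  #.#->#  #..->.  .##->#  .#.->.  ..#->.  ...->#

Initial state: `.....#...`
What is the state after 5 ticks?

...#.####

####...##
###..#.##
##....###
#..##.###
...#.####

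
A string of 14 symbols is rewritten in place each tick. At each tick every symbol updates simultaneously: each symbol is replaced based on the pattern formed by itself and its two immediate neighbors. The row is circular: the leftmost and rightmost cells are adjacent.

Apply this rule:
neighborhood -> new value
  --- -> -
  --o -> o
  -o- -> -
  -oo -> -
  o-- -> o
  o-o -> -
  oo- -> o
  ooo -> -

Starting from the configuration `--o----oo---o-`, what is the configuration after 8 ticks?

tick 1: -o-o--o-oo-o-o
tick 2: ----oo---o----
tick 3: ---o-oo-o-o---
tick 4: --o---o----o--
tick 5: -o-o-o-o--o-o-
tick 6: o-------oo---o
tick 7: oo-----o-oo-o-
tick 8: -oo---o---o---

-oo---o---o---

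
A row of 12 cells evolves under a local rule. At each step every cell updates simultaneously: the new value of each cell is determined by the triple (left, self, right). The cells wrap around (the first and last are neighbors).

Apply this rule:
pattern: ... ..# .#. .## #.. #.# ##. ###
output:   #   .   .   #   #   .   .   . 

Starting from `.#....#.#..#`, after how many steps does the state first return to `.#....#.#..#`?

12

..###....#..
#.#..###..##
...#.#..#.#.
##....#....#
..###..###.#
#.#..#.#....
...#....###.
##..###.#..#
..#.#....#.#
#....###....
.###.#..###.
.#....#.#..#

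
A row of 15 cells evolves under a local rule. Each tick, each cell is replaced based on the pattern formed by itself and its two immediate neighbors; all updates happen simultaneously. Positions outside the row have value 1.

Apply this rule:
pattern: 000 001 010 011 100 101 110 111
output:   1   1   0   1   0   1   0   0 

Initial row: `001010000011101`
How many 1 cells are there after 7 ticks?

9

tick 1: 010100111110011
tick 2: 101001100000110
tick 3: 010011001111101
tick 4: 100110011000011
tick 5: 001100110011110
tick 6: 011001100110001
tick 7: 110011001100111
count of 1: 9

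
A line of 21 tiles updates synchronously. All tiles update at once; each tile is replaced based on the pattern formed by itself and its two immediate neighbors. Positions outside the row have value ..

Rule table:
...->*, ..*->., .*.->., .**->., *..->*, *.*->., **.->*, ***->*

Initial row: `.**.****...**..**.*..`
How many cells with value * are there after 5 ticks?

11

..*..*****..**..*..**
*..*..*****..**..*..*
.*..*..*****..**..*..
..*..*..*****..**..**
*..*..*..*****..**..*
count of *: 11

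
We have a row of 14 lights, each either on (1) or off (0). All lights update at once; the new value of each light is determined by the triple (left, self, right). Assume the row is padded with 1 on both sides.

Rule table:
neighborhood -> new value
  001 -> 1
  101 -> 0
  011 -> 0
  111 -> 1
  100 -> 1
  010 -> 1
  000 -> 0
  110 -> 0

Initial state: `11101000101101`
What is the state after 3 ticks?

00001000111010

11001101100000
10110000010001
00001000111010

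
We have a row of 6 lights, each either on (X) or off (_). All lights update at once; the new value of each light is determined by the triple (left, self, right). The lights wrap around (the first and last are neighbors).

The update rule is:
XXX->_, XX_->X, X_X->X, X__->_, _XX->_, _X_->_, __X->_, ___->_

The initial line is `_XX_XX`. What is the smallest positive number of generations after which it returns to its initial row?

3

generation 1: X_XX_X
generation 2: XX_XX_
generation 3: _XX_XX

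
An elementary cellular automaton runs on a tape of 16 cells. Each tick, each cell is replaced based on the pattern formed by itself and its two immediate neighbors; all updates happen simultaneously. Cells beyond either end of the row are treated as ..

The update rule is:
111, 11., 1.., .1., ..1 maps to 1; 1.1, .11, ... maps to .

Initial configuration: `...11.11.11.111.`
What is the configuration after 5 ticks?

..1.1..1..1..111
.11.111111111.11
1.1..11111111..1
1.111.1111111111
1..11..111111111

1..11..111111111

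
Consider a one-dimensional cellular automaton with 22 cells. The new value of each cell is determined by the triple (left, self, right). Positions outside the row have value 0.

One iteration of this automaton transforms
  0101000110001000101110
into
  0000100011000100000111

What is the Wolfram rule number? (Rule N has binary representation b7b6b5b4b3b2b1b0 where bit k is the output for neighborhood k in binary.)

position 19: 111 → 1  (bit 7 = 1)
position 8: 110 → 1  (bit 6 = 1)
position 2: 101 → 0  (bit 5 = 0)
position 4: 100 → 1  (bit 4 = 1)
position 7: 011 → 0  (bit 3 = 0)
position 1: 010 → 0  (bit 2 = 0)
position 0: 001 → 0  (bit 1 = 0)
position 5: 000 → 0  (bit 0 = 0)
bits b7..b0 = 11010000 = 208

208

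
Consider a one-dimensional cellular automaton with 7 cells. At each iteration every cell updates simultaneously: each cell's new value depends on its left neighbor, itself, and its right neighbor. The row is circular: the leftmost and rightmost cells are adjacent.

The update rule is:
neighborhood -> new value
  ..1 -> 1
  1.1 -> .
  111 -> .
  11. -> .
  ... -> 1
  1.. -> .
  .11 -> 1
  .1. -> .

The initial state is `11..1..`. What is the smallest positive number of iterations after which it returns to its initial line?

7

1..1..1
..1..11
.1..11.
1..11..
..11..1
.11..1.
11..1..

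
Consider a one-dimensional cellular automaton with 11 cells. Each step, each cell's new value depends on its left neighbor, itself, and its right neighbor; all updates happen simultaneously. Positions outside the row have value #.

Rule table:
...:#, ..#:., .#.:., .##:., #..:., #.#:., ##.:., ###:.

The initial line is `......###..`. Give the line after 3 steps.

.####......

.####......
......####.
.####......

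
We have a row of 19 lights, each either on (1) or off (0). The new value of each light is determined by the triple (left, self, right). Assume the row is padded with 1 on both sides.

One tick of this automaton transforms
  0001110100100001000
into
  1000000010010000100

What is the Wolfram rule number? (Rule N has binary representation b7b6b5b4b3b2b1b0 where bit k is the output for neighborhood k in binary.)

16

position 4: 111 → 0  (bit 7 = 0)
position 5: 110 → 0  (bit 6 = 0)
position 6: 101 → 0  (bit 5 = 0)
position 0: 100 → 1  (bit 4 = 1)
position 3: 011 → 0  (bit 3 = 0)
position 7: 010 → 0  (bit 2 = 0)
position 2: 001 → 0  (bit 1 = 0)
position 1: 000 → 0  (bit 0 = 0)
bits b7..b0 = 00010000 = 16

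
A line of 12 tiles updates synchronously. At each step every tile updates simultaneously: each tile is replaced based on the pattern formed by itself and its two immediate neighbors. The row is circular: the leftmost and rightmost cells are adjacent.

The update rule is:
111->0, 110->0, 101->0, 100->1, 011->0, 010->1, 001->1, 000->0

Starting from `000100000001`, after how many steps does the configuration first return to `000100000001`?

101110000011
000001000100
000011101110
000100000001

4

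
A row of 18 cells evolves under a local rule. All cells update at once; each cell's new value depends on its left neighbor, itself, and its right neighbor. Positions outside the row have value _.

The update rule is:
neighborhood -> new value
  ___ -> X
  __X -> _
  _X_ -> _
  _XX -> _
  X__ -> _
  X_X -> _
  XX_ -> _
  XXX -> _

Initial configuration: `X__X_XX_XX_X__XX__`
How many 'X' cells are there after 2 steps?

16

_________________X
XXXXXXXXXXXXXXXX__
count of X: 16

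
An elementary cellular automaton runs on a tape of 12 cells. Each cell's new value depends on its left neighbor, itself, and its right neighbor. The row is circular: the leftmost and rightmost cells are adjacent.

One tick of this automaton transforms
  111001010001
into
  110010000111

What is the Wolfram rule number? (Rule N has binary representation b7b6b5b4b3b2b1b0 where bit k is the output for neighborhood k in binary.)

139

position 0: 111 → 1  (bit 7 = 1)
position 2: 110 → 0  (bit 6 = 0)
position 6: 101 → 0  (bit 5 = 0)
position 3: 100 → 0  (bit 4 = 0)
position 11: 011 → 1  (bit 3 = 1)
position 5: 010 → 0  (bit 2 = 0)
position 4: 001 → 1  (bit 1 = 1)
position 9: 000 → 1  (bit 0 = 1)
bits b7..b0 = 10001011 = 139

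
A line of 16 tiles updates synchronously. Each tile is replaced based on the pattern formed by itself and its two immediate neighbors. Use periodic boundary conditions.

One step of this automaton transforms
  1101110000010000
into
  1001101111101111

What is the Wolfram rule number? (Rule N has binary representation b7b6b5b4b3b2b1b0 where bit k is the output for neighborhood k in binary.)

position 4: 111 → 1  (bit 7 = 1)
position 1: 110 → 0  (bit 6 = 0)
position 2: 101 → 0  (bit 5 = 0)
position 6: 100 → 1  (bit 4 = 1)
position 0: 011 → 1  (bit 3 = 1)
position 11: 010 → 0  (bit 2 = 0)
position 10: 001 → 1  (bit 1 = 1)
position 7: 000 → 1  (bit 0 = 1)
bits b7..b0 = 10011011 = 155

155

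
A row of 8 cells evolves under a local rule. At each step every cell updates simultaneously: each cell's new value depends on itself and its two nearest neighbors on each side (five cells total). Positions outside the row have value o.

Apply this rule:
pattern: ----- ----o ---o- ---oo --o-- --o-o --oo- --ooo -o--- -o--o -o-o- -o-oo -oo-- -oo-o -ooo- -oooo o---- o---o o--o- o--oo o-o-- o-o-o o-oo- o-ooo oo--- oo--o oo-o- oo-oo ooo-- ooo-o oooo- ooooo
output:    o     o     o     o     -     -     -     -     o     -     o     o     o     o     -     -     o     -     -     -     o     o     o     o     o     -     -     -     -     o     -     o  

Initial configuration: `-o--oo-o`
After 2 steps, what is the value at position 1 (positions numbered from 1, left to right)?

-o---o-o
-oo-o-oo
position 1 holds -

-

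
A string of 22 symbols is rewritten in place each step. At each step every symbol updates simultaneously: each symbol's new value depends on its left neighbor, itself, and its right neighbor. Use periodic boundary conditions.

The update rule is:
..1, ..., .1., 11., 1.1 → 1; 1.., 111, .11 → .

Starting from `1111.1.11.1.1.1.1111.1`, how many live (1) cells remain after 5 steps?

14

...1111.11111111...11.
111...11.......1.11.1.
..1.11.1.11111111.1111
.111.1111.......11...1
1..11...1.111111.1.111
count of 1: 14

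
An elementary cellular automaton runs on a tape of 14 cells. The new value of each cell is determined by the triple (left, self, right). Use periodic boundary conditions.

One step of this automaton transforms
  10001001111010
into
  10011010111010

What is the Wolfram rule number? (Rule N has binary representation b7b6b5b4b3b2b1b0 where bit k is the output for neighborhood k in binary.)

position 8: 111 → 1  (bit 7 = 1)
position 10: 110 → 1  (bit 6 = 1)
position 11: 101 → 0  (bit 5 = 0)
position 1: 100 → 0  (bit 4 = 0)
position 7: 011 → 0  (bit 3 = 0)
position 0: 010 → 1  (bit 2 = 1)
position 3: 001 → 1  (bit 1 = 1)
position 2: 000 → 0  (bit 0 = 0)
bits b7..b0 = 11000110 = 198

198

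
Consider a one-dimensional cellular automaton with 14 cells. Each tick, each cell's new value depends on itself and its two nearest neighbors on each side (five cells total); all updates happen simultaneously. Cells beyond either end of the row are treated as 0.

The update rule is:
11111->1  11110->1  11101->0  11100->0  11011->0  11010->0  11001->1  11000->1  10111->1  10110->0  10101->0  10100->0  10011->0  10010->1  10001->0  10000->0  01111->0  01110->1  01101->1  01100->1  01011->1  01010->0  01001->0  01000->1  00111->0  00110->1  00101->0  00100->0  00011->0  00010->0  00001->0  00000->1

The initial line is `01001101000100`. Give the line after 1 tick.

00001100100010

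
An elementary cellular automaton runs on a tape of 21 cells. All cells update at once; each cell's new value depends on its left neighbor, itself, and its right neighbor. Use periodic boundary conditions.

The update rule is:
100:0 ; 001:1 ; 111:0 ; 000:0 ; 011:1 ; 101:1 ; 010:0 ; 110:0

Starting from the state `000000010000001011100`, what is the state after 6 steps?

010000001011000000000

000000100000010110000
000001000000101100000
000010000001011000000
000100000010110000000
001000000101100000000
010000001011000000000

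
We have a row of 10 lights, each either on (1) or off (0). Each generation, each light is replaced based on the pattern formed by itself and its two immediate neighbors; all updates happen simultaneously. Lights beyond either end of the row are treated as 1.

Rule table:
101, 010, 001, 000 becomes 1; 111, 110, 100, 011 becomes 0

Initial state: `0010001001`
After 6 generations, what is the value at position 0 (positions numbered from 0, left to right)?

0110111010
1001000111
0011011000
0100100011
1101101100
0010010001
position 0 holds 0

0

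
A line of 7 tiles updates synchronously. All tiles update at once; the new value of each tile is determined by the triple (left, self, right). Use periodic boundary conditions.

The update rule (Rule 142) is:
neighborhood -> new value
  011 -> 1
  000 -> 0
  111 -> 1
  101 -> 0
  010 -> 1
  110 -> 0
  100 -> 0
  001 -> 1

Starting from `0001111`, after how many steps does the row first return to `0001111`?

0011110
0111100
1111000
1110001
1100011
1000111
0001111

7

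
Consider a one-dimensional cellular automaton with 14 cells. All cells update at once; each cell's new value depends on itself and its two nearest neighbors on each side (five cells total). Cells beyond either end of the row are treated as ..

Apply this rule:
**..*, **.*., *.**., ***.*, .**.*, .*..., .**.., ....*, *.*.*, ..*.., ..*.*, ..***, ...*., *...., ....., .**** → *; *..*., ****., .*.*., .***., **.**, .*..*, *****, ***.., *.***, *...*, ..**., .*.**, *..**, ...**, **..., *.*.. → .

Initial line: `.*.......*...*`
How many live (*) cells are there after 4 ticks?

***********.**
**........*.**
.*.********.**
**..*.....*.**
count of *: 6

6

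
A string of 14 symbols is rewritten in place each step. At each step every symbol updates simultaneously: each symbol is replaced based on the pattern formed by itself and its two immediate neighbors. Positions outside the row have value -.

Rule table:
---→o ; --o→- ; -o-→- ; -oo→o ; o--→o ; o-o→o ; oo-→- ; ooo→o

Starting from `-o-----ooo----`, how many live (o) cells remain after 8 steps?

8

--oooo-oo-oooo
o-ooo-oo-oooo-
-ooo-oo-oooo-o
-oo-oo-oooo-o-
-o-oo-oooo-o-o
--oo-oooo-o-o-
o-o-oooo-o-o-o
-o-oooo-o-o-o-
count of o: 8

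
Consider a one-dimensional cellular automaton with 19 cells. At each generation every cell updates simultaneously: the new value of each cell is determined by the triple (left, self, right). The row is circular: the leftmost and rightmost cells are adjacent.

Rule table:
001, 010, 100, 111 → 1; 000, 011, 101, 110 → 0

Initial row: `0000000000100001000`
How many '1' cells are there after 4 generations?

0000000001110011100
0000000010101101010
0000000110100001011
1000001000110011000
count of 1: 6

6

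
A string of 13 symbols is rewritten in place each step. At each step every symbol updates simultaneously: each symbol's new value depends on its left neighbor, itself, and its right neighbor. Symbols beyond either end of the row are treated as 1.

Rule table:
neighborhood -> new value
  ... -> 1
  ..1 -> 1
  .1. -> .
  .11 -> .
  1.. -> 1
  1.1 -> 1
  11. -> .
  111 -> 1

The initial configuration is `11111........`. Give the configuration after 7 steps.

.1.1.1.1.1.11

step 1: 1111.11111111
step 2: 111.1.1111111
step 3: 11.1.1.111111
step 4: 1.1.1.1.11111
step 5: .1.1.1.1.1111
step 6: 1.1.1.1.1.111
step 7: .1.1.1.1.1.11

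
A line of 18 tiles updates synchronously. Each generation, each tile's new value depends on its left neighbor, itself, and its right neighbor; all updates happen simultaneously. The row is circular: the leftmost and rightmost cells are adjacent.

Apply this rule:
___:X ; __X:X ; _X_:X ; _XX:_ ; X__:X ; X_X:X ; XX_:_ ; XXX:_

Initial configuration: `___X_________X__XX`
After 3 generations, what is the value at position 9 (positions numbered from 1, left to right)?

X

XXXXXXXXXXXXXXXX__
________________XX
XXXXXXXXXXXXXXXX__
position 9 holds X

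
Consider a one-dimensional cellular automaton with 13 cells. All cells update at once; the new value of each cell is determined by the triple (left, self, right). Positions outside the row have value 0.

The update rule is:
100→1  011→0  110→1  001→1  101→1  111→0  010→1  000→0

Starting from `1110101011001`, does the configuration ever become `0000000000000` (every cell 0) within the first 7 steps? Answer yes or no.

no

0011111101111
0100000110001
1110001011011
0011011101101
0101100110111
1110111011001
0011001101111
step 7 is 0011001101111, still not uniform 0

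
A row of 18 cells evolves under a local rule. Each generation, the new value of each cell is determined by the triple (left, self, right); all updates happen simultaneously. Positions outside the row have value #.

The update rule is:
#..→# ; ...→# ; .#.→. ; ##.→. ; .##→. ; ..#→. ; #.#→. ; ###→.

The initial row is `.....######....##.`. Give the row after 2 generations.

####.......###....
....######....###.

....######....###.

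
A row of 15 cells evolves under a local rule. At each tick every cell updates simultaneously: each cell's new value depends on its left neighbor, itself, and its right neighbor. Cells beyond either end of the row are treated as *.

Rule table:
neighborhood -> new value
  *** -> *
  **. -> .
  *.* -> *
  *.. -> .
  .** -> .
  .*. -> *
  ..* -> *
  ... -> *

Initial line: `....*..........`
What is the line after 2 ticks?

*.**.*.********

.****.*********
*.**.*.********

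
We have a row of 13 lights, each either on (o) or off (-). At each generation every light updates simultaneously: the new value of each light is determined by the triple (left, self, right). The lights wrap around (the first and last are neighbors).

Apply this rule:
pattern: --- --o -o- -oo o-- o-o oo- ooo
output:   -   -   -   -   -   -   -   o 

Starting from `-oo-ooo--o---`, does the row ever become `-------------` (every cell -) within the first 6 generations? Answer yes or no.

yes

-----o-------
-------------
all cells are - at generation 2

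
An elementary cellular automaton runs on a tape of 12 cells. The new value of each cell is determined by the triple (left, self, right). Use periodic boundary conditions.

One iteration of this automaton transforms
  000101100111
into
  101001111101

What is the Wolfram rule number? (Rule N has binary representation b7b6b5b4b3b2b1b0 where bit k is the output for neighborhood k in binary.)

position 10: 111 → 0  (bit 7 = 0)
position 6: 110 → 1  (bit 6 = 1)
position 4: 101 → 0  (bit 5 = 0)
position 0: 100 → 1  (bit 4 = 1)
position 5: 011 → 1  (bit 3 = 1)
position 3: 010 → 0  (bit 2 = 0)
position 2: 001 → 1  (bit 1 = 1)
position 1: 000 → 0  (bit 0 = 0)
bits b7..b0 = 01011010 = 90

90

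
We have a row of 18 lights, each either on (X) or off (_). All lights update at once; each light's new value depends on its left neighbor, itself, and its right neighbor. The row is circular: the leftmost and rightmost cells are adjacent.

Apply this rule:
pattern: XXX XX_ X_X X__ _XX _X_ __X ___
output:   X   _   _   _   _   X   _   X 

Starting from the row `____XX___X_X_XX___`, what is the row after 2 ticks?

XX__XX_X_X_X_XX__X

tick 1: XXX____X_X_X____XX
tick 2: XX__XX_X_X_X_XX__X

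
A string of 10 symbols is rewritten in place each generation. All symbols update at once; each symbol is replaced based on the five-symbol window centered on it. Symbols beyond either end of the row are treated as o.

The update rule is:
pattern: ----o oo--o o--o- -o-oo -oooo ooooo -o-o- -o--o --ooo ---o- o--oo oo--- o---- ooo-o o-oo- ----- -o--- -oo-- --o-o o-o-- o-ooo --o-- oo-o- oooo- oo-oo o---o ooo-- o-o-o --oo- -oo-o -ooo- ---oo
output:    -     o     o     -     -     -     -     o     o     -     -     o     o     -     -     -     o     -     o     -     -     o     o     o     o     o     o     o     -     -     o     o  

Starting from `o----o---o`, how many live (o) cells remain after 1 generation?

ooo--ooooo
count of o: 8

8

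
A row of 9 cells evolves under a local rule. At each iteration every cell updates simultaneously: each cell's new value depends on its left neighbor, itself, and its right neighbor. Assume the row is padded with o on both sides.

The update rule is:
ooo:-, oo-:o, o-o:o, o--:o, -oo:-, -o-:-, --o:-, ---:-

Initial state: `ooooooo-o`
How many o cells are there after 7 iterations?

4

iteration 1: ------oo-
iteration 2: o------oo
iteration 3: oo-------
iteration 4: -oo------
iteration 5: o-oo-----
iteration 6: oo-oo----
iteration 7: -oo-oo---
count of o: 4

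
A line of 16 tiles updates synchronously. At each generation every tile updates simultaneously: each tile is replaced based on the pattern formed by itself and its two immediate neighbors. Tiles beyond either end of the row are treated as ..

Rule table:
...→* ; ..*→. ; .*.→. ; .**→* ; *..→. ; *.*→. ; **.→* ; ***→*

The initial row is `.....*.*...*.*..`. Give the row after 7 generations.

****.***.*.***.*

****.....*.....*
****.***...***..
****.***.*.***.*
****.***...***..  (repeats generation 2; period 2)
generation 7: ****.***.*.***.*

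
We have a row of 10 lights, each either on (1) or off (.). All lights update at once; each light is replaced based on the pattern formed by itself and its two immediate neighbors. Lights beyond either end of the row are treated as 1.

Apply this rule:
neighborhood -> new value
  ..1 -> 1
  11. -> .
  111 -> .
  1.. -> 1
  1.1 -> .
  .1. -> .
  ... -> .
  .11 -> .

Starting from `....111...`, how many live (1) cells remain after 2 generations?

1..1...1.1
.11.1.1...
count of 1: 4

4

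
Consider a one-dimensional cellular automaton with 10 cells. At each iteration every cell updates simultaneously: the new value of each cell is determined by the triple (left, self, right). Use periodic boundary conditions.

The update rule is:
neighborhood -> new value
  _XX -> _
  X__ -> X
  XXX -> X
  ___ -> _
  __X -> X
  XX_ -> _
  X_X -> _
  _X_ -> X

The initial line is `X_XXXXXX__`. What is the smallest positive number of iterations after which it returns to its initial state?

6

iteration 1: X__XXXX_XX
iteration 2: _XX_XX___X
iteration 3: ______X_XX
iteration 4: X____XX___
iteration 5: XX__X__X_X
iteration 6: X_XXXXXX__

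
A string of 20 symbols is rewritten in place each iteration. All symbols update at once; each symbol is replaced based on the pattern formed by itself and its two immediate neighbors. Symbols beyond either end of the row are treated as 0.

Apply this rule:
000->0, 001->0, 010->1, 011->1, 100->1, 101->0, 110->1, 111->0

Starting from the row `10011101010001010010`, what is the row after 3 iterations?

11010101011001011011
11010101011101011011
11010101010101011011

11010101010101011011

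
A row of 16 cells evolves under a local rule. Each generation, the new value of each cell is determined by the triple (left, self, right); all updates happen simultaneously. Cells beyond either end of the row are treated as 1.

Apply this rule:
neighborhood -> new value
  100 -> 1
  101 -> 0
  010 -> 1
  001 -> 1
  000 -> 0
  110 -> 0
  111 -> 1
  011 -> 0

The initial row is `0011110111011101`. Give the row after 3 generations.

generation 1: 1101100010001000
generation 2: 1000010111011101
generation 3: 0100110010001000

0100110010001000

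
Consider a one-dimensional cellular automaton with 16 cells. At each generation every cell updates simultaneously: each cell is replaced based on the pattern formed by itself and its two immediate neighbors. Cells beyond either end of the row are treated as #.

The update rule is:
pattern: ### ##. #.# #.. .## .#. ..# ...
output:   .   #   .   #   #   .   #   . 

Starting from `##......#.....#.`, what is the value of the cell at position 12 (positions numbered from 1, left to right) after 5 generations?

generation 1: .##....#.#...#..
generation 2: .###..#...#.#.##
generation 3: .#.###.#.#....#.
generation 4: ...#.#....#..#..
generation 5: #.#...#..#.##.##
position 12 holds #

#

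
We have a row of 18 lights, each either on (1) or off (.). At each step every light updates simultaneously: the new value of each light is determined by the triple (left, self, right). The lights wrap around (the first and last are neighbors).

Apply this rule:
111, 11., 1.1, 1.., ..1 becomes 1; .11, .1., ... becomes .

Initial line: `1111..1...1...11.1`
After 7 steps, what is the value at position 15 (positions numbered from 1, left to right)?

step 1: 111111.1.1.1.1.11.
step 2: .111111.1.1.1.1.11
step 3: 1.111111.1.1.1.1.1
step 4: 11.111111.1.1.1.1.
step 5: .11.111111.1.1.1.1
step 6: 1.11.111111.1.1.1.
step 7: .1.11.111111.1.1.1
position 15 holds .

.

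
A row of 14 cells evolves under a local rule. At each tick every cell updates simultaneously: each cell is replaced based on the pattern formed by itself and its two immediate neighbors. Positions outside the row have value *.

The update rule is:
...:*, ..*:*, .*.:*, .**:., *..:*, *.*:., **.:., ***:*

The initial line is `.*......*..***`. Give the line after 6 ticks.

..*......*****

.**********.**
..********...*
**.******.***.
*...****...*..
.***.**.******
..*......*****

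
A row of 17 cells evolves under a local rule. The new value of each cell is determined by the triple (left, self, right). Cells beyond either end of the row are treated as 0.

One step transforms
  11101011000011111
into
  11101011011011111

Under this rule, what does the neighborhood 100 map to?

0

At position 8 the neighborhood is 100; the next row has 0 there.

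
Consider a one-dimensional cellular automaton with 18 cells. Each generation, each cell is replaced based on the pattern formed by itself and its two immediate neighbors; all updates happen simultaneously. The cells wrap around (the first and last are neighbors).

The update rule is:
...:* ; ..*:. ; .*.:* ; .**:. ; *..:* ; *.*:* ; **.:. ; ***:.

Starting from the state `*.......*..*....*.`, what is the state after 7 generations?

generation 1: *******.**.****.**
generation 2: .......*..*....*..
generation 3: ******.**.****.***
generation 4: ......*..*....*...
generation 5: *****.**.****.****
generation 6: .....*..*....*....
generation 7: ****.**.****.*****

****.**.****.*****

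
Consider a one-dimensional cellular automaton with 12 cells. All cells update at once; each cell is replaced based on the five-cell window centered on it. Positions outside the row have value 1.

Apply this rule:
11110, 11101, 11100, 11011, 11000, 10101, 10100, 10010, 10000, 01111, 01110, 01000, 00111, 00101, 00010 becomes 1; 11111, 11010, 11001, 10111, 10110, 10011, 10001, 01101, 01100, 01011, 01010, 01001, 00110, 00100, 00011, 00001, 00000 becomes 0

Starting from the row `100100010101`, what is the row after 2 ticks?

101010000100

101010110100
101010000100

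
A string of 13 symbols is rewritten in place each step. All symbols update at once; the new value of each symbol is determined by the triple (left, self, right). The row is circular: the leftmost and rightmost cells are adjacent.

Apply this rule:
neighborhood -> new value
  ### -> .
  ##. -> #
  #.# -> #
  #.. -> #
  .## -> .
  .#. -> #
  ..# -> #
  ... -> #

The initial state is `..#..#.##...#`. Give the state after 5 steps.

step 1: #######.#####
step 2: ......##.....
step 3: ######.######
step 4: .....##......
step 5: #####.#######

#####.#######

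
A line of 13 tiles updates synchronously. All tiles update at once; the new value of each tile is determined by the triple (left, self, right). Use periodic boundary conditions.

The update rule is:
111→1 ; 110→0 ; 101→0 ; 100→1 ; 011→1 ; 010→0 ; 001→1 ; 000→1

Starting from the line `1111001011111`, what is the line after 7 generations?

0011111111011

1110110011111
1100101111111
1011001111111
0010111111111
1100111111110
1011111111100
0011111111011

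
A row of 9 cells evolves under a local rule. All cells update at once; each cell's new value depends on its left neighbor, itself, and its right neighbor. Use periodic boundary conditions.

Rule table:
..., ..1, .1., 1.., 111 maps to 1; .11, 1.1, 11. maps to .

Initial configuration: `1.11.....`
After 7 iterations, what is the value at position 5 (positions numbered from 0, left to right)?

1

1...11111
.111.1111
..1...11.
111111..1
11111.11.
.111.....
1.1.11111
position 5 holds 1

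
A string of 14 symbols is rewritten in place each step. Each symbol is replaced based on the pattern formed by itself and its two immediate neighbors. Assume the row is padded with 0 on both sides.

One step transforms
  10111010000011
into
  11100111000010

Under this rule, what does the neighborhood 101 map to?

1

At position 1 the neighborhood is 101; the next row has 1 there.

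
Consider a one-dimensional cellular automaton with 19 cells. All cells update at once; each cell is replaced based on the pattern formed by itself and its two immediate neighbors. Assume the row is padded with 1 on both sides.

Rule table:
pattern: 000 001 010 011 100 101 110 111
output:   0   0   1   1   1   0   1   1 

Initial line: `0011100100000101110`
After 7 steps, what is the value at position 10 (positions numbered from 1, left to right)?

1

1011110110000101110
1011110111000101110
1011110111100101110
1011110111110101110
1011110111110101110  (fixed point — unchanged through step 7)
position 10 holds 1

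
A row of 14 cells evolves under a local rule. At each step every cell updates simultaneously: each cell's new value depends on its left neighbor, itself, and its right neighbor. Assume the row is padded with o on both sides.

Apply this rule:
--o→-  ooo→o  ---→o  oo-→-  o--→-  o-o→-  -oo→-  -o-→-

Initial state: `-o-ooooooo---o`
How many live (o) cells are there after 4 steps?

6

----ooooo--o--
-oo--ooo------
------o--oooo-
-oooo-----oo--
count of o: 6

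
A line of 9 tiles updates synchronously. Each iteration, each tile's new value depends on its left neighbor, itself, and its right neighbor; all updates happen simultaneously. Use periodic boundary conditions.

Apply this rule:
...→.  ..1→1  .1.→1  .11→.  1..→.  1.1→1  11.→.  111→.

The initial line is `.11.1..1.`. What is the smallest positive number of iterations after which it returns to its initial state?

1..11.11.
1.1..1..1
.11.11.1.
1..1..11.
1.11.1..1
.1..11.1.
11.1..11.
..11.1..1
.1..11.11
11.1..1..
..11.11.1
.1..1..11
11.11.1..
..1..11.1
.11.1..11
1..11.1..
1.1..11.1
.11.1..1.

18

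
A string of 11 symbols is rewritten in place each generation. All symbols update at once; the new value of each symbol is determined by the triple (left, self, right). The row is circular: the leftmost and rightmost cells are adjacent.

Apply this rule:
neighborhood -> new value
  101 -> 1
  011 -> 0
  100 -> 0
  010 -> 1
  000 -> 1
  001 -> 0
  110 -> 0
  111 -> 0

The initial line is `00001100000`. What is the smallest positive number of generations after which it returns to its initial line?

2

11100001111
00001100000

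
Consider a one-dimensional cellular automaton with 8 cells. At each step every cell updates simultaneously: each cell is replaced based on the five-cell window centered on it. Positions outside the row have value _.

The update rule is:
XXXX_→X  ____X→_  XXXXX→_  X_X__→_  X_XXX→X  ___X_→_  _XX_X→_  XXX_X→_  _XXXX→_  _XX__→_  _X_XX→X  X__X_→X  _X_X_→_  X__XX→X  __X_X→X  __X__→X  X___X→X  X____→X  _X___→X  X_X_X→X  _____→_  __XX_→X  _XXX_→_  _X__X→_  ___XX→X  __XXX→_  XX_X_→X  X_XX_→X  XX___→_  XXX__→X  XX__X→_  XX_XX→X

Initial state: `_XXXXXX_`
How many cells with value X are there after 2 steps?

X____XX_
XXX_XX__
count of X: 5

5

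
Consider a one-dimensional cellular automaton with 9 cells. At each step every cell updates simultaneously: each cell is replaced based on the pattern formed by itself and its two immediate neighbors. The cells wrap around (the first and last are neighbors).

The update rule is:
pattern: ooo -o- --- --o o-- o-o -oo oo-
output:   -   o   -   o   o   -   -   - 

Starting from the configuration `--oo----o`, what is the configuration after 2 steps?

oo--o--oo
--ooooo--

--ooooo--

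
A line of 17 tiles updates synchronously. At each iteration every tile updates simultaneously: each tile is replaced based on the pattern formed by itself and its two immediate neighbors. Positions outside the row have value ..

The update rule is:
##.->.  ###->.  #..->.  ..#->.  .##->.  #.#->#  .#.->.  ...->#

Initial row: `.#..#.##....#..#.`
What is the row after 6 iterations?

iteration 1: .....#...##......
iteration 2: ####...#....#####
iteration 3: .....#...##......  (repeats iteration 1; period 2)
iteration 6: ####...#....#####

####...#....#####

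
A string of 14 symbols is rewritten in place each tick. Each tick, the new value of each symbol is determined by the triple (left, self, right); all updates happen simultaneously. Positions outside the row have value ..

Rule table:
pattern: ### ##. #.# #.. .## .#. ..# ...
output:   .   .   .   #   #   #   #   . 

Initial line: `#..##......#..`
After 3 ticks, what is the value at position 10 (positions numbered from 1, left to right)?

tick 1: ####.#....###.
tick 2: #....##..##..#
tick 3: ##..##.###.###
position 10 holds #

#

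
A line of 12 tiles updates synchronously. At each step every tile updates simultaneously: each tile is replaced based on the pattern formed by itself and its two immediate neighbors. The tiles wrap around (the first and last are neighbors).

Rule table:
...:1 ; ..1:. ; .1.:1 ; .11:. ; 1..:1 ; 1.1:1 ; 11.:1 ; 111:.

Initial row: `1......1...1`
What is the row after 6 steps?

.11..11.....

111111.111..
.....11..11.
1111..11..11
...11..11...
11..11..1111
.11..11.....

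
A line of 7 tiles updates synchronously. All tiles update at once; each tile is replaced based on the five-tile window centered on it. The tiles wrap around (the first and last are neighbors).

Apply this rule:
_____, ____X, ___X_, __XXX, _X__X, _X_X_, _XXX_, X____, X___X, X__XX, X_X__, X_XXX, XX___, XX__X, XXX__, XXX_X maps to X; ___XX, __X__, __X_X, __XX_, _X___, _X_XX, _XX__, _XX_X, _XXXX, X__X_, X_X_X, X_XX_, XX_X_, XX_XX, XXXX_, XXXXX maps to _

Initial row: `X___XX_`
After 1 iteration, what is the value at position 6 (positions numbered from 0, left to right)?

X_X____
position 6 holds _

_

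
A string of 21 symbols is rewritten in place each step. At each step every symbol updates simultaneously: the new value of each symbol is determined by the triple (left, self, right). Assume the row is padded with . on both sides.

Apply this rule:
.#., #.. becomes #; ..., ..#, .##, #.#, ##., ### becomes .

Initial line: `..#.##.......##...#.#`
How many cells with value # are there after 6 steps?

6

step 1: ..#...#........#..#.#
step 2: ..##..##.......##.#.#
step 3: ....#...#.........#.#
step 4: ....##..##........#.#
step 5: ......#...#.......#.#
step 6: ......##..##......#.#
count of #: 6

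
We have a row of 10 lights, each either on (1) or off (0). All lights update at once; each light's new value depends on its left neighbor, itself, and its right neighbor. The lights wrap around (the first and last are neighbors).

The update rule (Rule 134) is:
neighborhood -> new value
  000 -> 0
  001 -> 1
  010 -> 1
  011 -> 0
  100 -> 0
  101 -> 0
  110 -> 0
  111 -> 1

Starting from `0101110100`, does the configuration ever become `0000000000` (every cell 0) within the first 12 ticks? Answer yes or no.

no

1100100100
0001101101
0010000001
0110000011
0000000100
0000001100
0000010000
0000110000
0001000000
0011000000
0100000000
1100000000
tick 12 is 1100000000, still not uniform 0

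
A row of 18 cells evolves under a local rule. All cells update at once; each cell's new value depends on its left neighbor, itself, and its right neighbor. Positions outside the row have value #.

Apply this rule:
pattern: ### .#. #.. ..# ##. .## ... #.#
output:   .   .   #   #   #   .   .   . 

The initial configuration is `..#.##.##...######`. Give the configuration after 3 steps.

##...#..##.#......
.##.#.##.#..#....#
..#....#..##.#..#.

..#....#..##.#..#.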